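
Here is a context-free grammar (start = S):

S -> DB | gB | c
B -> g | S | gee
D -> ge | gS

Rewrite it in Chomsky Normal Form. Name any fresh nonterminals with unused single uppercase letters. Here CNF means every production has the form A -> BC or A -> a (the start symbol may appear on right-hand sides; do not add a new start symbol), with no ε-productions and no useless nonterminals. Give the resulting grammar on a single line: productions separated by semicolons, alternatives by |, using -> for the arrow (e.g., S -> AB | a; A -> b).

No ε-productions.
After unit-elimination: S -> c | DB | gB; B -> c | g | DB | gB | gee; D -> gS | ge.
TERM: introduce C -> e, A -> g and substitute in every rule of length ≥2.
BIN: B -> ACC becomes B -> AE, E -> CC.

S -> c | AB | DB; A -> g; B -> c | g | AB | AE | DB; C -> e; D -> AC | AS; E -> CC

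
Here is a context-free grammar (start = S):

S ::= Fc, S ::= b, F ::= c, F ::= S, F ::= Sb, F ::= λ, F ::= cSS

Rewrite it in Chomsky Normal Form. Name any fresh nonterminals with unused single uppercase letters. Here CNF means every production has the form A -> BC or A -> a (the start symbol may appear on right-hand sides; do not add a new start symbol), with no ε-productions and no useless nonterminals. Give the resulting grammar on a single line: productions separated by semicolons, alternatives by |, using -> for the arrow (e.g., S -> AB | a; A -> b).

Nullable: {F}; after ε-elimination: S -> b | c | Fc; F -> S | c | Sb | cSS.
After unit-elimination: S -> b | c | Fc; F -> b | c | Fc | Sb | cSS.
TERM: introduce B -> b, A -> c and substitute in every rule of length ≥2.
BIN: F -> ASS becomes F -> AC, C -> SS.

S -> b | c | FA; A -> c; B -> b; C -> SS; F -> b | c | AC | FA | SB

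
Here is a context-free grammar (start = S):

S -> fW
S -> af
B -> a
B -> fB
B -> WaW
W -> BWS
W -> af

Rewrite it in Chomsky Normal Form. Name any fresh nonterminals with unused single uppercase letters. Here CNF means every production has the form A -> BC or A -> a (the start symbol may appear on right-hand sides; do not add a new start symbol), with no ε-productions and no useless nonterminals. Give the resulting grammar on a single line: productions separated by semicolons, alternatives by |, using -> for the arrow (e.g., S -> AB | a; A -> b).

No ε-productions.
No unit productions to eliminate.
TERM: introduce A -> a, C -> f and substitute in every rule of length ≥2.
BIN: B -> WAW becomes B -> WD, D -> AW; W -> BWS becomes W -> BE, E -> WS.

S -> AC | CW; A -> a; B -> a | CB | WD; C -> f; D -> AW; E -> WS; W -> AC | BE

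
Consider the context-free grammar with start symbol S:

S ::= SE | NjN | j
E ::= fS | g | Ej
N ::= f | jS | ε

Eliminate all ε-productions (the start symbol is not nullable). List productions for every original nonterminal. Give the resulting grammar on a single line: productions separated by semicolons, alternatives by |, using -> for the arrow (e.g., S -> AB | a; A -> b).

Nullable set: {N}.
S -> NjN: N, N nullable, giving Nj | NjN | j | jN.
Drop N -> ε.
Unchanged (no nullable symbols): S -> SE; S -> j; E -> Ej; E -> fS; E -> g; N -> f; N -> jS.

S -> j | Nj | SE | jN | NjN; E -> g | Ej | fS; N -> f | jS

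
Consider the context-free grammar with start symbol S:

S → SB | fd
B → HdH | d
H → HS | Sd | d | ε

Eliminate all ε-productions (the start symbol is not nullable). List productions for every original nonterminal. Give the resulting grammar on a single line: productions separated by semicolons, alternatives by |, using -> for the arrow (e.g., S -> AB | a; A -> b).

Nullable set: {H}.
B -> HdH: H, H nullable, giving Hd | HdH | d | dH.
Drop H -> ε.
H -> HS: H nullable, giving HS | S.
Unchanged (no nullable symbols): S -> SB; S -> fd; B -> d; H -> Sd; H -> d.

S -> SB | fd; B -> d | Hd | dH | HdH; H -> S | d | HS | Sd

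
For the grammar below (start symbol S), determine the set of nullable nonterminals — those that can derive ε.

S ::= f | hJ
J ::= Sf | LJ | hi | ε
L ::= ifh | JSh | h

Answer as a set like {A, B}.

Directly nullable (have an ε-rule): {J}.
Not nullable: L, S — each has a terminal in every rule's right-hand side or depends on a non-nullable symbol.

{J}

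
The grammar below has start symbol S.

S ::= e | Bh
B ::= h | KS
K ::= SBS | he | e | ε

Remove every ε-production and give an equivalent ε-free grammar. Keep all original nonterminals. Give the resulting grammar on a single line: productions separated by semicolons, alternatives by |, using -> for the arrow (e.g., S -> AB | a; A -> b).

S -> e | Bh; B -> S | h | KS; K -> e | he | SBS

Nullable set: {K}.
B -> KS: K nullable, giving KS | S.
Drop K -> ε.
Unchanged (no nullable symbols): S -> Bh; S -> e; B -> h; K -> SBS; K -> e; K -> he.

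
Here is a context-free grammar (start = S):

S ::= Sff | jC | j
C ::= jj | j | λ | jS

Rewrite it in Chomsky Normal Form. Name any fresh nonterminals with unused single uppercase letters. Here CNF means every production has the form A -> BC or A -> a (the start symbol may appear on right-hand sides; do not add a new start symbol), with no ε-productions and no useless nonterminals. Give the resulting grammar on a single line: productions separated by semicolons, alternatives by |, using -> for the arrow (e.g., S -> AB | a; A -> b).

S -> j | AC | SD; A -> j; B -> f; C -> j | AA | AS; D -> BB

Nullable: {C}; after ε-elimination: S -> j | jC | Sff; C -> j | jS | jj.
No unit productions to eliminate.
TERM: introduce B -> f, A -> j and substitute in every rule of length ≥2.
BIN: S -> SBB becomes S -> SD, D -> BB.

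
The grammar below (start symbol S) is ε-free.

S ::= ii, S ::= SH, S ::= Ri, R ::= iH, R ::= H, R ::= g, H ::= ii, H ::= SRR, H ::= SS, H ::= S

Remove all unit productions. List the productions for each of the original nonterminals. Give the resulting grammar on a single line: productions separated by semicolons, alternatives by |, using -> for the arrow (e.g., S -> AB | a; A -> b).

Unit productions: H->S, R->H.
Unit pairs (A ⇒* B via units): (H,S), (R,H), (R,S).
S: inherits non-unit rules of {S} → Ri | SH | ii.
H: inherits non-unit rules of {H, S} → Ri | SH | SRR | SS | ii.
R: inherits non-unit rules of {H, R, S} → Ri | SH | SRR | SS | g | iH | ii.

S -> Ri | SH | ii; H -> Ri | SH | SS | ii | SRR; R -> g | Ri | SH | SS | iH | ii | SRR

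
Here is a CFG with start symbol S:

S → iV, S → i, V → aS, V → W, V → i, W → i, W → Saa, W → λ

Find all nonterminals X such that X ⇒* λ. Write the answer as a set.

{V, W}

Directly nullable (have an ε-rule): {W}.
V is nullable via V -> W (every symbol on the right is already known nullable).
Not nullable: S — each has a terminal in every rule's right-hand side or depends on a non-nullable symbol.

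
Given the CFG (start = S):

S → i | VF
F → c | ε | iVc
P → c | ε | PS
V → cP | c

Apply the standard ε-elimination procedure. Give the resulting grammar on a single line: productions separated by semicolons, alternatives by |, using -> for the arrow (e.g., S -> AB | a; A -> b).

S -> V | i | VF; F -> c | iVc; P -> S | c | PS; V -> c | cP

Nullable set: {F, P}.
S -> VF: F nullable, giving V | VF.
Drop F -> ε.
Drop P -> ε.
P -> PS: P nullable, giving PS | S.
V -> cP: P nullable, giving c | cP.
Unchanged (no nullable symbols): S -> i; F -> c; F -> iVc; P -> c; V -> c.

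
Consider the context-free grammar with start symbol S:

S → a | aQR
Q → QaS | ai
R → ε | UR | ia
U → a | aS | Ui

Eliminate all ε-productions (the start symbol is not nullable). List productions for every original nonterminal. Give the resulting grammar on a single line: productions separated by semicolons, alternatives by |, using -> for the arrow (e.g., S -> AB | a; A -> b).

Nullable set: {R}.
S -> aQR: R nullable, giving aQ | aQR.
Drop R -> ε.
R -> UR: R nullable, giving U | UR.
Unchanged (no nullable symbols): S -> a; Q -> QaS; Q -> ai; R -> ia; U -> Ui; U -> a; U -> aS.

S -> a | aQ | aQR; Q -> ai | QaS; R -> U | UR | ia; U -> a | Ui | aS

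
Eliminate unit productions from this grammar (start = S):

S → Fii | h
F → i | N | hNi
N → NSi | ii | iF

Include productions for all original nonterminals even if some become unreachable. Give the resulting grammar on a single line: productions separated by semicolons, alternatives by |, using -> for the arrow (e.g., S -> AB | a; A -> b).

Unit productions: F->N.
Unit pairs (A ⇒* B via units): (F,N).
S: inherits non-unit rules of {S} → Fii | h.
F: inherits non-unit rules of {F, N} → NSi | hNi | i | iF | ii.
N: inherits non-unit rules of {N} → NSi | iF | ii.

S -> h | Fii; F -> i | iF | ii | NSi | hNi; N -> iF | ii | NSi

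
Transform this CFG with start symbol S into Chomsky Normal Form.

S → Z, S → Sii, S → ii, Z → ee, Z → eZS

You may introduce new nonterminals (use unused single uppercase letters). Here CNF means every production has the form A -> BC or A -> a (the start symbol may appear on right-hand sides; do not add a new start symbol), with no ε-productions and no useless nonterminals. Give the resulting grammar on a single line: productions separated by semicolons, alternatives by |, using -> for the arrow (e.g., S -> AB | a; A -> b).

S -> AA | BB | BC | SD; A -> i; B -> e; C -> ZS; D -> AA; E -> ZS; Z -> BB | BE

No ε-productions.
After unit-elimination: S -> ee | ii | Sii | eZS; Z -> ee | eZS.
TERM: introduce B -> e, A -> i and substitute in every rule of length ≥2.
BIN: S -> BZS becomes S -> BC, C -> ZS; S -> SAA becomes S -> SD, D -> AA; Z -> BZS becomes Z -> BE, E -> ZS.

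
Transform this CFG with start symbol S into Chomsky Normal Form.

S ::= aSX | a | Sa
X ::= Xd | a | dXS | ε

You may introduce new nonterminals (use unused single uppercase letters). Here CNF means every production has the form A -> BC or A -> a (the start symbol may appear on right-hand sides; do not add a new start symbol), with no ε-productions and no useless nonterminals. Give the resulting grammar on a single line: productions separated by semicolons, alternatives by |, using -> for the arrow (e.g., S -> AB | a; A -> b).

S -> a | AC | AS | SA; A -> a; B -> d; C -> SX; D -> XS; X -> a | d | BD | BS | XB

Nullable: {X}; after ε-elimination: S -> a | Sa | aS | aSX; X -> a | d | Xd | dS | dXS.
No unit productions to eliminate.
TERM: introduce A -> a, B -> d and substitute in every rule of length ≥2.
BIN: S -> ASX becomes S -> AC, C -> SX; X -> BXS becomes X -> BD, D -> XS.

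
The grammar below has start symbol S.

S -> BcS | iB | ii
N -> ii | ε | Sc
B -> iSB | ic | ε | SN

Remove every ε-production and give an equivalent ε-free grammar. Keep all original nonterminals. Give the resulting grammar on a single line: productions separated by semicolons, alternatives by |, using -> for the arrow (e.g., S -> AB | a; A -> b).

Nullable set: {B, N}.
S -> BcS: B nullable, giving BcS | cS.
S -> iB: B nullable, giving i | iB.
Drop B -> ε.
B -> SN: N nullable, giving S | SN.
B -> iSB: B nullable, giving iS | iSB.
Drop N -> ε.
Unchanged (no nullable symbols): S -> ii; B -> ic; N -> Sc; N -> ii.

S -> i | cS | iB | ii | BcS; B -> S | SN | iS | ic | iSB; N -> Sc | ii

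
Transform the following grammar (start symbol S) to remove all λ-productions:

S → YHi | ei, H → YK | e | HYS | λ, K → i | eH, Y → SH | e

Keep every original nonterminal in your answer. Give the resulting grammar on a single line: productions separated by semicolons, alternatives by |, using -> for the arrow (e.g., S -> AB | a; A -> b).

Nullable set: {H}.
S -> YHi: H nullable, giving YHi | Yi.
Drop H -> λ.
H -> HYS: H nullable, giving HYS | YS.
K -> eH: H nullable, giving e | eH.
Y -> SH: H nullable, giving S | SH.
Unchanged (no nullable symbols): S -> ei; H -> YK; H -> e; K -> i; Y -> e.

S -> Yi | ei | YHi; H -> e | YK | YS | HYS; K -> e | i | eH; Y -> S | e | SH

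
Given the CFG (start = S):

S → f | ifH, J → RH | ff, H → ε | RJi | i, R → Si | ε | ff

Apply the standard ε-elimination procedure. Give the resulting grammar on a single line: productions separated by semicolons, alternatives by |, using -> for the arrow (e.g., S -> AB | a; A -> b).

S -> f | if | ifH; H -> i | Ji | Ri | RJi; J -> H | R | RH | ff; R -> Si | ff

Nullable set: {H, J, R}.
S -> ifH: H nullable, giving if | ifH.
Drop H -> ε.
H -> RJi: R, J nullable, giving Ji | RJi | Ri | i.
J -> RH: R, H nullable, giving H | R | RH.
Drop R -> ε.
Unchanged (no nullable symbols): S -> f; H -> i; J -> ff; R -> Si; R -> ff.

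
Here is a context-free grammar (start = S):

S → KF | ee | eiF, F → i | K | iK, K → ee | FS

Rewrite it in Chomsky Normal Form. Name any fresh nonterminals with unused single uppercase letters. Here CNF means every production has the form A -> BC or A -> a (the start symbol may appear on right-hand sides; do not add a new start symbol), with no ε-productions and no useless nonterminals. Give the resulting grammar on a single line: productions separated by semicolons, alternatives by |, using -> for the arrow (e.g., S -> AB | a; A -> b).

No ε-productions.
After unit-elimination: S -> KF | ee | eiF; F -> i | FS | ee | iK; K -> FS | ee.
TERM: introduce A -> e, B -> i and substitute in every rule of length ≥2.
BIN: S -> ABF becomes S -> AC, C -> BF.

S -> AA | AC | KF; A -> e; B -> i; C -> BF; F -> i | AA | BK | FS; K -> AA | FS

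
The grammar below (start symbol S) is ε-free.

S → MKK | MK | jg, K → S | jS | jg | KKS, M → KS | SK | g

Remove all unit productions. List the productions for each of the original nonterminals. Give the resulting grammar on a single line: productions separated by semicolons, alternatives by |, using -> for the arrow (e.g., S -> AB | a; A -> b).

S -> MK | jg | MKK; K -> MK | jS | jg | KKS | MKK; M -> g | KS | SK

Unit productions: K->S.
Unit pairs (A ⇒* B via units): (K,S).
S: inherits non-unit rules of {S} → MK | MKK | jg.
K: inherits non-unit rules of {K, S} → KKS | MK | MKK | jS | jg.
M: inherits non-unit rules of {M} → KS | SK | g.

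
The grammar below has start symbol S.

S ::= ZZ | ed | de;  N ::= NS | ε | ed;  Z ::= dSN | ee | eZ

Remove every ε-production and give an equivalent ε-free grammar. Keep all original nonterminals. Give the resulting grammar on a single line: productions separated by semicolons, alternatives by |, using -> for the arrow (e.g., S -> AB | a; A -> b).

S -> ZZ | de | ed; N -> S | NS | ed; Z -> dS | eZ | ee | dSN

Nullable set: {N}.
Drop N -> ε.
N -> NS: N nullable, giving NS | S.
Z -> dSN: N nullable, giving dS | dSN.
Unchanged (no nullable symbols): S -> ZZ; S -> de; S -> ed; N -> ed; Z -> eZ; Z -> ee.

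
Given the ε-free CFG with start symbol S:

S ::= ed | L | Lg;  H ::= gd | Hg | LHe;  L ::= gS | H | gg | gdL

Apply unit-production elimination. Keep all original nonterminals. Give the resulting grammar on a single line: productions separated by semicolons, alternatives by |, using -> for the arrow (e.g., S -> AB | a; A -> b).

Unit productions: L->H, S->L.
Unit pairs (A ⇒* B via units): (L,H), (S,H), (S,L).
S: inherits non-unit rules of {H, L, S} → Hg | LHe | Lg | ed | gS | gd | gdL | gg.
H: inherits non-unit rules of {H} → Hg | LHe | gd.
L: inherits non-unit rules of {H, L} → Hg | LHe | gS | gd | gdL | gg.

S -> Hg | Lg | ed | gS | gd | gg | LHe | gdL; H -> Hg | gd | LHe; L -> Hg | gS | gd | gg | LHe | gdL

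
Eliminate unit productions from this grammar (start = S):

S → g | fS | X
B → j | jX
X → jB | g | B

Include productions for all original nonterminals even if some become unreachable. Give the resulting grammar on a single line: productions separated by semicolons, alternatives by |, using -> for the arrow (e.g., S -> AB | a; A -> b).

S -> g | j | fS | jB | jX; B -> j | jX; X -> g | j | jB | jX

Unit productions: S->X, X->B.
Unit pairs (A ⇒* B via units): (S,B), (S,X), (X,B).
S: inherits non-unit rules of {B, S, X} → fS | g | j | jB | jX.
B: inherits non-unit rules of {B} → j | jX.
X: inherits non-unit rules of {B, X} → g | j | jB | jX.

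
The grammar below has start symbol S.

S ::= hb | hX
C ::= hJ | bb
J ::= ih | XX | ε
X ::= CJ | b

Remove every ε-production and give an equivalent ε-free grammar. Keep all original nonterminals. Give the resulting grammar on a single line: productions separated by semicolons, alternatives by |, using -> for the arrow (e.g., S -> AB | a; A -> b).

S -> hX | hb; C -> h | bb | hJ; J -> XX | ih; X -> C | b | CJ

Nullable set: {J}.
C -> hJ: J nullable, giving h | hJ.
Drop J -> ε.
X -> CJ: J nullable, giving C | CJ.
Unchanged (no nullable symbols): S -> hX; S -> hb; C -> bb; J -> XX; J -> ih; X -> b.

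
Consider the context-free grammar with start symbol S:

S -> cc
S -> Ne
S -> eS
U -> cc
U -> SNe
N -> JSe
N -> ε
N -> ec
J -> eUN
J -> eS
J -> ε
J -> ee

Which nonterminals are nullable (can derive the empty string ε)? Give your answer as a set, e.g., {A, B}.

{J, N}

Directly nullable (have an ε-rule): {J, N}.
Not nullable: S, U — each has a terminal in every rule's right-hand side or depends on a non-nullable symbol.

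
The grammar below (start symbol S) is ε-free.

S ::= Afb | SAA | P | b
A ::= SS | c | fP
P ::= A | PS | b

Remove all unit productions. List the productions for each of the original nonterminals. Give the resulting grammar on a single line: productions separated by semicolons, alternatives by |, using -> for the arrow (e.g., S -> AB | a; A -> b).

S -> b | c | PS | SS | fP | Afb | SAA; A -> c | SS | fP; P -> b | c | PS | SS | fP

Unit productions: P->A, S->P.
Unit pairs (A ⇒* B via units): (P,A), (S,A), (S,P).
S: inherits non-unit rules of {A, P, S} → Afb | PS | SAA | SS | b | c | fP.
A: inherits non-unit rules of {A} → SS | c | fP.
P: inherits non-unit rules of {A, P} → PS | SS | b | c | fP.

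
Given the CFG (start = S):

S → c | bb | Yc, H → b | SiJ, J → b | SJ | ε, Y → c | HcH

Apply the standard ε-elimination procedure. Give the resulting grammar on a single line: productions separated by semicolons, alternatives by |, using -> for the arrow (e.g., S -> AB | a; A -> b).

S -> c | Yc | bb; H -> b | Si | SiJ; J -> S | b | SJ; Y -> c | HcH

Nullable set: {J}.
H -> SiJ: J nullable, giving Si | SiJ.
Drop J -> ε.
J -> SJ: J nullable, giving S | SJ.
Unchanged (no nullable symbols): S -> Yc; S -> bb; S -> c; H -> b; J -> b; Y -> HcH; Y -> c.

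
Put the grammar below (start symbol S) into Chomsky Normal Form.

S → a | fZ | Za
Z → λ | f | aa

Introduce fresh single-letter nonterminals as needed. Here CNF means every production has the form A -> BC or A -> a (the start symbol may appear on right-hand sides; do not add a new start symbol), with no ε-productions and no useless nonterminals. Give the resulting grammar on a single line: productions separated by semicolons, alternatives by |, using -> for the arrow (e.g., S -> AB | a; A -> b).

S -> a | f | BZ | ZA; A -> a; B -> f; Z -> f | AA

Nullable: {Z}; after ε-elimination: S -> a | f | Za | fZ; Z -> f | aa.
No unit productions to eliminate.
TERM: introduce A -> a, B -> f and substitute in every rule of length ≥2.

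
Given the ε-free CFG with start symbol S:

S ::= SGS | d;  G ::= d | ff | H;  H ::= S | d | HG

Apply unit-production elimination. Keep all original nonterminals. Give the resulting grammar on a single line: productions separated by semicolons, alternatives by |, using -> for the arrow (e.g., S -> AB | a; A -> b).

S -> d | SGS; G -> d | HG | ff | SGS; H -> d | HG | SGS

Unit productions: G->H, H->S.
Unit pairs (A ⇒* B via units): (G,H), (G,S), (H,S).
S: inherits non-unit rules of {S} → SGS | d.
G: inherits non-unit rules of {G, H, S} → HG | SGS | d | ff.
H: inherits non-unit rules of {H, S} → HG | SGS | d.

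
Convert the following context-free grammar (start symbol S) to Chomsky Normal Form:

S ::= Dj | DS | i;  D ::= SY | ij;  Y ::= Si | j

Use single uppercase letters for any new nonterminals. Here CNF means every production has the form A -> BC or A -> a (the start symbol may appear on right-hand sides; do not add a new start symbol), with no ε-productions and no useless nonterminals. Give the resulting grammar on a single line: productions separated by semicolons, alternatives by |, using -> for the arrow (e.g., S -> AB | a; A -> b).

S -> i | DB | DS; A -> i; B -> j; D -> AB | SY; Y -> j | SA

No ε-productions.
No unit productions to eliminate.
TERM: introduce A -> i, B -> j and substitute in every rule of length ≥2.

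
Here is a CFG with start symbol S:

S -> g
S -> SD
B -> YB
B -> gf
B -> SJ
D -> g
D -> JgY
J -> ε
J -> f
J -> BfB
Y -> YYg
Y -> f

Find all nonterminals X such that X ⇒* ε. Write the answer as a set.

{J}

Directly nullable (have an ε-rule): {J}.
Not nullable: B, D, S, Y — each has a terminal in every rule's right-hand side or depends on a non-nullable symbol.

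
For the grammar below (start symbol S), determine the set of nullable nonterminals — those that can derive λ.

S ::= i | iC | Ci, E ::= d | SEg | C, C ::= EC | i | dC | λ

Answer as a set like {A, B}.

{C, E}

Directly nullable (have an ε-rule): {C}.
E is nullable via E -> C (every symbol on the right is already known nullable).
Not nullable: S — each has a terminal in every rule's right-hand side or depends on a non-nullable symbol.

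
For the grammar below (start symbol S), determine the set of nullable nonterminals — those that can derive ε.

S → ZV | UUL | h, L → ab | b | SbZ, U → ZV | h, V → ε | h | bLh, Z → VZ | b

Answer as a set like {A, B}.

{V}

Directly nullable (have an ε-rule): {V}.
Not nullable: L, S, U, Z — each has a terminal in every rule's right-hand side or depends on a non-nullable symbol.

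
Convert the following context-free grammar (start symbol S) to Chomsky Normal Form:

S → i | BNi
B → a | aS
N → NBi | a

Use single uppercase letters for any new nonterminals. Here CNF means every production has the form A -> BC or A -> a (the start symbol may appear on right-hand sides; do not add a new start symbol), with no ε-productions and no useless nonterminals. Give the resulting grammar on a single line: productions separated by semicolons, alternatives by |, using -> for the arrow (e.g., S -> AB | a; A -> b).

No ε-productions.
No unit productions to eliminate.
TERM: introduce A -> a, C -> i and substitute in every rule of length ≥2.
BIN: N -> NBC becomes N -> ND, D -> BC; S -> BNC becomes S -> BE, E -> NC.

S -> i | BE; A -> a; B -> a | AS; C -> i; D -> BC; E -> NC; N -> a | ND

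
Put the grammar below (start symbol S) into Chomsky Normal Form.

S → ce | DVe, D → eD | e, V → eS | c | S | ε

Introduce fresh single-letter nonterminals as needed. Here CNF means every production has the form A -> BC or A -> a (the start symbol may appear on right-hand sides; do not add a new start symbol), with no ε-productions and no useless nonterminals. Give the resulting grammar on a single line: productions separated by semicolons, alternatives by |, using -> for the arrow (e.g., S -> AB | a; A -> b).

S -> BA | DA | DC; A -> e; B -> c; C -> VA; D -> e | AD; E -> VA; V -> c | AS | BA | DA | DE

Nullable: {V}; after ε-elimination: S -> De | ce | DVe; D -> e | eD; V -> S | c | eS.
After unit-elimination: S -> De | ce | DVe; D -> e | eD; V -> c | De | ce | eS | DVe.
TERM: introduce B -> c, A -> e and substitute in every rule of length ≥2.
BIN: S -> DVA becomes S -> DC, C -> VA; V -> DVA becomes V -> DE, E -> VA.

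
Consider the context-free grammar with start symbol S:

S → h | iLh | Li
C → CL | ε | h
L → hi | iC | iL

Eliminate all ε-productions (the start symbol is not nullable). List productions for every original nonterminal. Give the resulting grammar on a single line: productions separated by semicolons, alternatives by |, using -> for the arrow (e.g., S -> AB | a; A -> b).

Nullable set: {C}.
Drop C -> ε.
C -> CL: C nullable, giving CL | L.
L -> iC: C nullable, giving i | iC.
Unchanged (no nullable symbols): S -> Li; S -> h; S -> iLh; C -> h; L -> hi; L -> iL.

S -> h | Li | iLh; C -> L | h | CL; L -> i | hi | iC | iL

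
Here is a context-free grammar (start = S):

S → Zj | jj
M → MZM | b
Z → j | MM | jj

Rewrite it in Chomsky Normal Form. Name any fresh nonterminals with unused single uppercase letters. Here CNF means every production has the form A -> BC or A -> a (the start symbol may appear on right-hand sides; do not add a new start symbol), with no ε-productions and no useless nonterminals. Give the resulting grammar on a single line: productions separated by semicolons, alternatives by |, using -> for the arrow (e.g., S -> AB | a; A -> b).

No ε-productions.
No unit productions to eliminate.
TERM: introduce A -> j and substitute in every rule of length ≥2.
BIN: M -> MZM becomes M -> MB, B -> ZM.

S -> AA | ZA; A -> j; B -> ZM; M -> b | MB; Z -> j | AA | MM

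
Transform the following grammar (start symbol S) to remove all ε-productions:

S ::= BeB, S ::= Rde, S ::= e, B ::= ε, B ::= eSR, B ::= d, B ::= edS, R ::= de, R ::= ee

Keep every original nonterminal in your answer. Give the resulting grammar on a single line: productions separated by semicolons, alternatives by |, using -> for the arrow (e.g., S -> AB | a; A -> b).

Nullable set: {B}.
S -> BeB: B, B nullable, giving Be | BeB | e | eB.
Drop B -> ε.
Unchanged (no nullable symbols): S -> Rde; S -> e; B -> d; B -> eSR; B -> edS; R -> de; R -> ee.

S -> e | Be | eB | BeB | Rde; B -> d | eSR | edS; R -> de | ee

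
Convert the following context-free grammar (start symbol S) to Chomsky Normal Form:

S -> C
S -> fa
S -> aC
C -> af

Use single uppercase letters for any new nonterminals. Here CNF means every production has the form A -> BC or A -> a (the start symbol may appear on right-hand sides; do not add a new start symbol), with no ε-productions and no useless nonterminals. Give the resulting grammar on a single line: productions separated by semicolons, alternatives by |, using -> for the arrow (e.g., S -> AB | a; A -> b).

S -> AB | AC | BA; A -> a; B -> f; C -> AB

No ε-productions.
After unit-elimination: S -> aC | af | fa; C -> af.
TERM: introduce A -> a, B -> f and substitute in every rule of length ≥2.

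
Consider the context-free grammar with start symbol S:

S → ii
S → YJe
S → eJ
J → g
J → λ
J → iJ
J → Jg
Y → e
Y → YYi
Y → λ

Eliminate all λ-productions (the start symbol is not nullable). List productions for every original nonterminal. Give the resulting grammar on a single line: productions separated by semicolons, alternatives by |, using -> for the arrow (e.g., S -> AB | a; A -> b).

S -> e | Je | Ye | eJ | ii | YJe; J -> g | i | Jg | iJ; Y -> e | i | Yi | YYi

Nullable set: {J, Y}.
S -> YJe: Y, J nullable, giving Je | YJe | Ye | e.
S -> eJ: J nullable, giving e | eJ.
Drop J -> λ.
J -> Jg: J nullable, giving Jg | g.
J -> iJ: J nullable, giving i | iJ.
Drop Y -> λ.
Y -> YYi: Y, Y nullable, giving YYi | Yi | i.
Unchanged (no nullable symbols): S -> ii; J -> g; Y -> e.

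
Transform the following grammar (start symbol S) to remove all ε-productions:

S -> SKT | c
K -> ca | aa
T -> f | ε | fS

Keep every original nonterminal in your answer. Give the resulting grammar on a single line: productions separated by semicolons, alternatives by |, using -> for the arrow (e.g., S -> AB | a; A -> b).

S -> c | SK | SKT; K -> aa | ca; T -> f | fS

Nullable set: {T}.
S -> SKT: T nullable, giving SK | SKT.
Drop T -> ε.
Unchanged (no nullable symbols): S -> c; K -> aa; K -> ca; T -> f; T -> fS.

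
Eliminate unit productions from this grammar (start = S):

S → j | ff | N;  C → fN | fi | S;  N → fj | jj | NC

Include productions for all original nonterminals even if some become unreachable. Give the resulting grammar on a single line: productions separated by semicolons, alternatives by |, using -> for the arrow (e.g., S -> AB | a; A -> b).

S -> j | NC | ff | fj | jj; C -> j | NC | fN | ff | fi | fj | jj; N -> NC | fj | jj

Unit productions: C->S, S->N.
Unit pairs (A ⇒* B via units): (C,N), (C,S), (S,N).
S: inherits non-unit rules of {N, S} → NC | ff | fj | j | jj.
C: inherits non-unit rules of {C, N, S} → NC | fN | ff | fi | fj | j | jj.
N: inherits non-unit rules of {N} → NC | fj | jj.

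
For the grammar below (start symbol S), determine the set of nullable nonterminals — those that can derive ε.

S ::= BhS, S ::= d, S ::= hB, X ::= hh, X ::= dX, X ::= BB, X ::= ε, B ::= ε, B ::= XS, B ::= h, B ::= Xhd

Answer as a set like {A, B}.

{B, X}

Directly nullable (have an ε-rule): {B, X}.
Not nullable: S — each has a terminal in every rule's right-hand side or depends on a non-nullable symbol.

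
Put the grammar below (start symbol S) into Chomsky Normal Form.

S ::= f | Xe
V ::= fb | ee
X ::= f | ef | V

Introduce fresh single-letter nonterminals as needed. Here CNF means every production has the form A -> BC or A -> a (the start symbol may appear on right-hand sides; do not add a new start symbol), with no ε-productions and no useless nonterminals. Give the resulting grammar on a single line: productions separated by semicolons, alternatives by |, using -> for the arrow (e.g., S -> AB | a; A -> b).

S -> f | XA; A -> e; B -> f; C -> b; X -> f | AA | AB | BC

No ε-productions.
After unit-elimination: S -> f | Xe; V -> ee | fb; X -> f | ee | ef | fb.
TERM: introduce C -> b, A -> e, B -> f and substitute in every rule of length ≥2.
Drop unreachable/unproductive: V.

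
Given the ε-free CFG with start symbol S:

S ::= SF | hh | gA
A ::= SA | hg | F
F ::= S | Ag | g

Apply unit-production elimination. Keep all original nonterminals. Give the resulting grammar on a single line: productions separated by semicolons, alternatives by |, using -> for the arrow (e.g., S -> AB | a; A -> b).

S -> SF | gA | hh; A -> g | Ag | SA | SF | gA | hg | hh; F -> g | Ag | SF | gA | hh

Unit productions: A->F, F->S.
Unit pairs (A ⇒* B via units): (A,F), (A,S), (F,S).
S: inherits non-unit rules of {S} → SF | gA | hh.
A: inherits non-unit rules of {A, F, S} → Ag | SA | SF | g | gA | hg | hh.
F: inherits non-unit rules of {F, S} → Ag | SF | g | gA | hh.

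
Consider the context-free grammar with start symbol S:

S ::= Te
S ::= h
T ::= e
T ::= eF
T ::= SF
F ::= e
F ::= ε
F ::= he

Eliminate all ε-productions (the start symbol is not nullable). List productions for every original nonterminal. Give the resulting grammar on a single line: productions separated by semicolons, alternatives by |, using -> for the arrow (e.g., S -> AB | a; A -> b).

Nullable set: {F}.
Drop F -> ε.
T -> SF: F nullable, giving S | SF.
T -> eF: F nullable, giving e | eF.
Unchanged (no nullable symbols): S -> Te; S -> h; F -> e; F -> he; T -> e.

S -> h | Te; F -> e | he; T -> S | e | SF | eF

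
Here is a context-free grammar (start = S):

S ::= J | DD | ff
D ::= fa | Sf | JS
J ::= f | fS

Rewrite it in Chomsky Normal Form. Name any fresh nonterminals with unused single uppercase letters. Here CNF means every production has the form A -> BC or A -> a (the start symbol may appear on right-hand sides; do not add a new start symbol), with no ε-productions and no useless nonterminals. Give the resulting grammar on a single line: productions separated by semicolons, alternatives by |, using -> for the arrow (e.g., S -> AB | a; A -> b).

No ε-productions.
After unit-elimination: S -> f | DD | fS | ff; D -> JS | Sf | fa; J -> f | fS.
TERM: introduce B -> a, A -> f and substitute in every rule of length ≥2.

S -> f | AA | AS | DD; A -> f; B -> a; D -> AB | JS | SA; J -> f | AS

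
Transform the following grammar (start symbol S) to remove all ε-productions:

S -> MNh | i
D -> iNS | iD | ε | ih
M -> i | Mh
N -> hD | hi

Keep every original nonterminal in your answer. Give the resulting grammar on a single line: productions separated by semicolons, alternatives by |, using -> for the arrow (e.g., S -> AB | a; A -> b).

S -> i | MNh; D -> i | iD | ih | iNS; M -> i | Mh; N -> h | hD | hi

Nullable set: {D}.
Drop D -> ε.
D -> iD: D nullable, giving i | iD.
N -> hD: D nullable, giving h | hD.
Unchanged (no nullable symbols): S -> MNh; S -> i; D -> iNS; D -> ih; M -> Mh; M -> i; N -> hi.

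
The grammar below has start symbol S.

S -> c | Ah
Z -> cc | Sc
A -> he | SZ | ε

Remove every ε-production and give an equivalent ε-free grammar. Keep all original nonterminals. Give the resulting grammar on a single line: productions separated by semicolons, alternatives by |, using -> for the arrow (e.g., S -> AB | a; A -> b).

Nullable set: {A}.
S -> Ah: A nullable, giving Ah | h.
Drop A -> ε.
Unchanged (no nullable symbols): S -> c; A -> SZ; A -> he; Z -> Sc; Z -> cc.

S -> c | h | Ah; A -> SZ | he; Z -> Sc | cc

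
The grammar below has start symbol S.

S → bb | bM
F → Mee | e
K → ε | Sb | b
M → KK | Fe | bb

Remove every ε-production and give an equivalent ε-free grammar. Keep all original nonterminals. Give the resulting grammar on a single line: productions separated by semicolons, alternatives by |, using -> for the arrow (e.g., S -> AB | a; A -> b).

S -> b | bM | bb; F -> e | ee | Mee; K -> b | Sb; M -> K | Fe | KK | bb

Nullable set: {K, M}.
S -> bM: M nullable, giving b | bM.
F -> Mee: M nullable, giving Mee | ee.
Drop K -> ε.
M -> KK: K, K nullable, giving K | KK.
Unchanged (no nullable symbols): S -> bb; F -> e; K -> Sb; K -> b; M -> Fe; M -> bb.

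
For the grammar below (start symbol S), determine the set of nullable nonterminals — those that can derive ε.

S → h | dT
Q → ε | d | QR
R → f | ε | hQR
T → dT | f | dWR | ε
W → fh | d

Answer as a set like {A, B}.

{Q, R, T}

Directly nullable (have an ε-rule): {Q, R, T}.
Not nullable: S, W — each has a terminal in every rule's right-hand side or depends on a non-nullable symbol.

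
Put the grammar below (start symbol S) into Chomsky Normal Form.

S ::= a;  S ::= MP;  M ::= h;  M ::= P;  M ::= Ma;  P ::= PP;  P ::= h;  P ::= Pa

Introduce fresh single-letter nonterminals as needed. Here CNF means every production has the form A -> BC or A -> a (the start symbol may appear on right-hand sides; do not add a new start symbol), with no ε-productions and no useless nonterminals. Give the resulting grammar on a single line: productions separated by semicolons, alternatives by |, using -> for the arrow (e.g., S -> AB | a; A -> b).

S -> a | MP; A -> a; M -> h | MA | PA | PP; P -> h | PA | PP

No ε-productions.
After unit-elimination: S -> a | MP; M -> h | Ma | PP | Pa; P -> h | PP | Pa.
TERM: introduce A -> a and substitute in every rule of length ≥2.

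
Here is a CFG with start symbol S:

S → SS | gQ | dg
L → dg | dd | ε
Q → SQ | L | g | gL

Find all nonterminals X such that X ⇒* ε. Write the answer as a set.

Directly nullable (have an ε-rule): {L}.
Q is nullable via Q -> L (every symbol on the right is already known nullable).
Not nullable: S — each has a terminal in every rule's right-hand side or depends on a non-nullable symbol.

{L, Q}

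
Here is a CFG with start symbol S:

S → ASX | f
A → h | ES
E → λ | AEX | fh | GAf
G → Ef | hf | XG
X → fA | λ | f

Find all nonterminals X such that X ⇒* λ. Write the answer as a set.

Directly nullable (have an ε-rule): {E, X}.
Not nullable: A, G, S — each has a terminal in every rule's right-hand side or depends on a non-nullable symbol.

{E, X}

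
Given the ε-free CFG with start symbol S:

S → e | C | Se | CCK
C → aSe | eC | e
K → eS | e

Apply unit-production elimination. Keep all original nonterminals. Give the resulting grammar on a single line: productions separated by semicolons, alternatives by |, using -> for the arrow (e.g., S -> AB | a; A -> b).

S -> e | Se | eC | CCK | aSe; C -> e | eC | aSe; K -> e | eS

Unit productions: S->C.
Unit pairs (A ⇒* B via units): (S,C).
S: inherits non-unit rules of {C, S} → CCK | Se | aSe | e | eC.
C: inherits non-unit rules of {C} → aSe | e | eC.
K: inherits non-unit rules of {K} → e | eS.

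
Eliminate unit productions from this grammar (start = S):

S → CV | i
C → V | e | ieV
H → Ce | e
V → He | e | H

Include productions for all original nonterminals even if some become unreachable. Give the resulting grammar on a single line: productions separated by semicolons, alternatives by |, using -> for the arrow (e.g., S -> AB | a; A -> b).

S -> i | CV; C -> e | Ce | He | ieV; H -> e | Ce; V -> e | Ce | He

Unit productions: C->V, V->H.
Unit pairs (A ⇒* B via units): (C,H), (C,V), (V,H).
S: inherits non-unit rules of {S} → CV | i.
C: inherits non-unit rules of {C, H, V} → Ce | He | e | ieV.
H: inherits non-unit rules of {H} → Ce | e.
V: inherits non-unit rules of {H, V} → Ce | He | e.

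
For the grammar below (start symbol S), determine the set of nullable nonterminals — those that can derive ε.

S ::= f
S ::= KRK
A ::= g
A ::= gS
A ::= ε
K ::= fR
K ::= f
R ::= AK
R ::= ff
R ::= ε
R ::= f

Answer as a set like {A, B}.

{A, R}

Directly nullable (have an ε-rule): {A, R}.
Not nullable: K, S — each has a terminal in every rule's right-hand side or depends on a non-nullable symbol.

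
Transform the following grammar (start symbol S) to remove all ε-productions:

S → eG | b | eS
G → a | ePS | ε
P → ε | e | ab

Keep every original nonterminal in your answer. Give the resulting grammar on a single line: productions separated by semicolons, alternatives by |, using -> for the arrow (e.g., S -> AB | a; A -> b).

Nullable set: {G, P}.
S -> eG: G nullable, giving e | eG.
Drop G -> ε.
G -> ePS: P nullable, giving ePS | eS.
Drop P -> ε.
Unchanged (no nullable symbols): S -> b; S -> eS; G -> a; P -> ab; P -> e.

S -> b | e | eG | eS; G -> a | eS | ePS; P -> e | ab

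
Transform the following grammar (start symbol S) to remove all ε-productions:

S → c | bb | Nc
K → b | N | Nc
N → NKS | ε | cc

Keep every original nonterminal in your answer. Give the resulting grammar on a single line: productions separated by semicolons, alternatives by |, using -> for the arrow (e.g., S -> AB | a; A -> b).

Nullable set: {K, N}.
S -> Nc: N nullable, giving Nc | c.
K -> N: N nullable, giving N.
K -> Nc: N nullable, giving Nc | c.
Drop N -> ε.
N -> NKS: N, K nullable, giving KS | NKS | NS | S.
Unchanged (no nullable symbols): S -> bb; S -> c; K -> b; N -> cc.

S -> c | Nc | bb; K -> N | b | c | Nc; N -> S | KS | NS | cc | NKS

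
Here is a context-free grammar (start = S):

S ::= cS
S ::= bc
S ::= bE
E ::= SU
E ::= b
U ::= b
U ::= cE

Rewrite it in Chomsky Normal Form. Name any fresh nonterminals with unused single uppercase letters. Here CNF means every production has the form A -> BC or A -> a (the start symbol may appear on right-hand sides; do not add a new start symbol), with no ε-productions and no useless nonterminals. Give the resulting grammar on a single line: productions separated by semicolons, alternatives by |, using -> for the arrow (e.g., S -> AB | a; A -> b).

S -> AB | AE | BS; A -> b; B -> c; E -> b | SU; U -> b | BE

No ε-productions.
No unit productions to eliminate.
TERM: introduce A -> b, B -> c and substitute in every rule of length ≥2.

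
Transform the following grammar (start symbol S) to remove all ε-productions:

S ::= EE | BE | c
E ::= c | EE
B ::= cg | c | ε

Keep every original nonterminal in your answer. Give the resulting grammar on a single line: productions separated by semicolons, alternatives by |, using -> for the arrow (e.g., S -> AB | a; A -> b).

Nullable set: {B}.
S -> BE: B nullable, giving BE | E.
Drop B -> ε.
Unchanged (no nullable symbols): S -> EE; S -> c; B -> c; B -> cg; E -> EE; E -> c.

S -> E | c | BE | EE; B -> c | cg; E -> c | EE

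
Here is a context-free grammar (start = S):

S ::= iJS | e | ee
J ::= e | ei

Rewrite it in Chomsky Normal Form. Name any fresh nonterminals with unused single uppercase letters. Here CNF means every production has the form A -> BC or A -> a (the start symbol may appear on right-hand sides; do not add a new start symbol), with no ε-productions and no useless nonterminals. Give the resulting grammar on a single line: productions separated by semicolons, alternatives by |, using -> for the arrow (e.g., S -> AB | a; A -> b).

S -> e | AA | BC; A -> e; B -> i; C -> JS; J -> e | AB

No ε-productions.
No unit productions to eliminate.
TERM: introduce A -> e, B -> i and substitute in every rule of length ≥2.
BIN: S -> BJS becomes S -> BC, C -> JS.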